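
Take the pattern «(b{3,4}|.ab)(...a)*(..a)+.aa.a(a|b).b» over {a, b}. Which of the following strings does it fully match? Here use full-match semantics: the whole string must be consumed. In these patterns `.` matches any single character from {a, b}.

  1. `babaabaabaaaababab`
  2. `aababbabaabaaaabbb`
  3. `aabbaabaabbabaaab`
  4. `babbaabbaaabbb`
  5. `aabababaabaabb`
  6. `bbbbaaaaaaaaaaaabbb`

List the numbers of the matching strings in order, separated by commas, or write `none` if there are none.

1 → match
2 → match
3 → no match
4 → no match
5 → match
6 → match

1, 2, 5, 6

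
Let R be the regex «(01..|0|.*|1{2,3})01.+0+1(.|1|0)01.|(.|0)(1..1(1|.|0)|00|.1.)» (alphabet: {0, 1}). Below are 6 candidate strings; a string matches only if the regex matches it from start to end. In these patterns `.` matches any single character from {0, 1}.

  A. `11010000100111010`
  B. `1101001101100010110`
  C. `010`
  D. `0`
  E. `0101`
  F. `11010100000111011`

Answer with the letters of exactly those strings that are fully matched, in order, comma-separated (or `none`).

none

A → no match
B → no match
C → no match
D → no match
E → no match
F → no match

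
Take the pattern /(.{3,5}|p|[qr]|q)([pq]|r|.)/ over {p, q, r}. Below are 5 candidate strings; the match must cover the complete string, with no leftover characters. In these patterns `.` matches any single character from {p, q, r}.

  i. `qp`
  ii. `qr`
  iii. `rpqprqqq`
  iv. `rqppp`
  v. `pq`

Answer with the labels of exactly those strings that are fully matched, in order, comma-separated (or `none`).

i, ii, iv, v

i. `qp` → match
ii. `qr` → match
iii. `rpqprqqq` → no match
iv. `rqppp` → match
v. `pq` → match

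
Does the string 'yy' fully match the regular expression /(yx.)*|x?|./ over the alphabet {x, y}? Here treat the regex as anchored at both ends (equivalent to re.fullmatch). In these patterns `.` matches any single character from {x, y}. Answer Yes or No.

No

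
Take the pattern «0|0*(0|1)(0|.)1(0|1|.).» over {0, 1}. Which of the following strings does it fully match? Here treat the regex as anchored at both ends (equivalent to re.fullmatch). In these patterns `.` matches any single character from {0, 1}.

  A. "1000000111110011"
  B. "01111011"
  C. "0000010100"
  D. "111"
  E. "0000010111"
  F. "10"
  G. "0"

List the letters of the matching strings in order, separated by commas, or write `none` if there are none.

C, E, G

A → no match
B → no match
C → match
D → no match
E → match
F → no match
G → match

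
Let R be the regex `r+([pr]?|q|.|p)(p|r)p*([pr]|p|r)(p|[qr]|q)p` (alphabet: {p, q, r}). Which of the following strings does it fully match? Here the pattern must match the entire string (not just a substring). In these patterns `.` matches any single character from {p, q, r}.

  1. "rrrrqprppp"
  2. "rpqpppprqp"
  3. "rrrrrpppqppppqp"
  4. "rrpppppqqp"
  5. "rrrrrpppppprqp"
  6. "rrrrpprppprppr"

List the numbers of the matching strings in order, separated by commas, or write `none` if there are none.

1 → no match
2 → no match
3 → no match
4 → no match
5 → match
6 → no match — must end with "p"

5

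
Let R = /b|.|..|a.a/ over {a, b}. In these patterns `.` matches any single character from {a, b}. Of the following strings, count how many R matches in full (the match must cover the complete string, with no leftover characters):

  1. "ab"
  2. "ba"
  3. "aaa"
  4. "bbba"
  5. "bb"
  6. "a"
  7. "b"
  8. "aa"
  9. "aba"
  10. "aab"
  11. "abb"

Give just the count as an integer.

1 → match
2 → match
3 → match
4 → no match
5 → match
6 → match
7 → match
8 → match
9 → match
10 → no match
11 → no match
Total matched: 8

8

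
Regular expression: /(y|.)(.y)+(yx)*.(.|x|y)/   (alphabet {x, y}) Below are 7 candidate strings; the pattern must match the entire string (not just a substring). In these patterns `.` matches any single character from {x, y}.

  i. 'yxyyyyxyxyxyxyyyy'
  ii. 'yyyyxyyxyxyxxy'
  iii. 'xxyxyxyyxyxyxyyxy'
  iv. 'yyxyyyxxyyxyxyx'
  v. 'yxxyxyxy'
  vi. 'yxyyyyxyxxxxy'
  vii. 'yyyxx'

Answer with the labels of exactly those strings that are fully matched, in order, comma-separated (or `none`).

vii

i → no match
ii → no match
iii → no match
iv → no match
v. 'yxxyxyxy' → no match
vi → no match
vii. 'yyyxx' → match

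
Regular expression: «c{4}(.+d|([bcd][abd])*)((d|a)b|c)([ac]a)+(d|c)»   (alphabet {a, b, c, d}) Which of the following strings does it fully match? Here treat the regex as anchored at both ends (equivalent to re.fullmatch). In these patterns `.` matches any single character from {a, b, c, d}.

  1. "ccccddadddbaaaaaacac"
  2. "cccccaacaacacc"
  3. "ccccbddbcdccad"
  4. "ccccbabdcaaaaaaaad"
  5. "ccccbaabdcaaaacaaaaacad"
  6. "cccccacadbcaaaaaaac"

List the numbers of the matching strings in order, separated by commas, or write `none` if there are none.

1 → match
2 → no match
3 → match
4 → match
5 → match
6 → match

1, 3, 4, 5, 6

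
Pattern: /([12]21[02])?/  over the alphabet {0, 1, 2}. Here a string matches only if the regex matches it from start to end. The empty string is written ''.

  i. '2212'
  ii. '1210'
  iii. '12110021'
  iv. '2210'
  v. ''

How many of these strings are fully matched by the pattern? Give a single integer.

4

i → match
ii → match
iii → no match
iv → match
v → match
Total matched: 4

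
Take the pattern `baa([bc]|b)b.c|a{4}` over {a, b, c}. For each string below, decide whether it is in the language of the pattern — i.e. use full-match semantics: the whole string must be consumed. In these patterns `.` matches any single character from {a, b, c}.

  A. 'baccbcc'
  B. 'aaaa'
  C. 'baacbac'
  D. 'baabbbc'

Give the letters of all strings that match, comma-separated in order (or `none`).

B, C, D

A → no match
B → match
C → match
D → match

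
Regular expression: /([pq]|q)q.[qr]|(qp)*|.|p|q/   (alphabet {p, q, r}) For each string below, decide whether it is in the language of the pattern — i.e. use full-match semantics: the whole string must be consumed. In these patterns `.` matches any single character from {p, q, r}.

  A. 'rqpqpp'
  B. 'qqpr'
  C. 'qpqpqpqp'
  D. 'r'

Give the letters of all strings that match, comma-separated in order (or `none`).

B, C, D

A → no match
B → match
C → match
D → match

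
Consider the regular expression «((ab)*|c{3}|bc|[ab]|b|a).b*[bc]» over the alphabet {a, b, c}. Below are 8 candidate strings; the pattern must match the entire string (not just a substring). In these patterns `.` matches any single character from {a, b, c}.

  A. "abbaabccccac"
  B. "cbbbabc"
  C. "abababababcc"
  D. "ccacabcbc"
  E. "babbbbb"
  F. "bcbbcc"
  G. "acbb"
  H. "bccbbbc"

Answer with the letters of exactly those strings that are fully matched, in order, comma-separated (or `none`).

C, E, G, H

A. "abbaabccccac" → no match
B. "cbbbabc" → no match
C. "abababababcc" → match
D. "ccacabcbc" → no match
E. "babbbbb" → match
F. "bcbbcc" → no match
G. "acbb" → match
H. "bccbbbc" → match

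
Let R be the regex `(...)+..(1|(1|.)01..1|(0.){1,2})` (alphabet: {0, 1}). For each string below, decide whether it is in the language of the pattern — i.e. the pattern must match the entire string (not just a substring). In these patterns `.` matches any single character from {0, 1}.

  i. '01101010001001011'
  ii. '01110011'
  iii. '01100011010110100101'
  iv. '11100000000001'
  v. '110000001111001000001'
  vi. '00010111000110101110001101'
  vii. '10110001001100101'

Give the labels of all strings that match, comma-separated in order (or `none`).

i, v, vi

i → match
ii → no match
iii → no match
iv → no match
v → match
vi → match
vii → no match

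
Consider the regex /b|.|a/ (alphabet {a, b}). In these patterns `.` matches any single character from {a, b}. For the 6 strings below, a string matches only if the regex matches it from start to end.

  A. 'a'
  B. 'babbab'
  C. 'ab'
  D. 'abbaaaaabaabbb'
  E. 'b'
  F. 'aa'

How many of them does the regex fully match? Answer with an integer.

A → match
B → no match
C → no match
D → no match
E → match
F → no match
Total matched: 2

2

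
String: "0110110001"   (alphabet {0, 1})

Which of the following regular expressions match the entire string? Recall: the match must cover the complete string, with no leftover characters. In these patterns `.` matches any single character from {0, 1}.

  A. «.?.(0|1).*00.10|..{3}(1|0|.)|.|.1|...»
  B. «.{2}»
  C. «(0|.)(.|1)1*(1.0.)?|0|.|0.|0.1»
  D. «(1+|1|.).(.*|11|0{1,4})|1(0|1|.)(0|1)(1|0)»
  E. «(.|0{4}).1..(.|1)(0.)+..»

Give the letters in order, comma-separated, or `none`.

D, E

A → no match
B → no match
C → no match
D → match
E → match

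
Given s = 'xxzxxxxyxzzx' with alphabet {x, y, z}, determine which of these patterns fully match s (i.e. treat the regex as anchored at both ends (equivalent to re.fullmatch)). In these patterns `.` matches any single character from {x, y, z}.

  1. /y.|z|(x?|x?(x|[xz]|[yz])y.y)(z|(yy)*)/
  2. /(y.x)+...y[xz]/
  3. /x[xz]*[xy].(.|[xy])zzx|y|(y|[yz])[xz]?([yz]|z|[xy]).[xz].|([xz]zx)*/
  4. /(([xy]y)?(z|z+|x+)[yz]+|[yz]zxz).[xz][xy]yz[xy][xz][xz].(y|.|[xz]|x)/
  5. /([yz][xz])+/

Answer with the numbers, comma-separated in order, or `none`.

3

1 → no match
2 → no match — must start with 'y'
3 → match
4 → no match
5 → no match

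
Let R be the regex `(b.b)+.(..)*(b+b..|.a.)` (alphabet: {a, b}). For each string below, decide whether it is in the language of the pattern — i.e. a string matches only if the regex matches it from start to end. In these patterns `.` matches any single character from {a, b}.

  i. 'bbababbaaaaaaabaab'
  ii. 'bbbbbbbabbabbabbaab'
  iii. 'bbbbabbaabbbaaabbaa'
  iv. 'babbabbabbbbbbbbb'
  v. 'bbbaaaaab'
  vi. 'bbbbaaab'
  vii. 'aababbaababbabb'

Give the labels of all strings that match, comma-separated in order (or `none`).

ii, iii, iv, v

i → no match
ii → match
iii → match
iv → match
v. 'bbbaaaaab' → match
vi. 'bbbbaaab' → no match
vii → no match — must start with 'b'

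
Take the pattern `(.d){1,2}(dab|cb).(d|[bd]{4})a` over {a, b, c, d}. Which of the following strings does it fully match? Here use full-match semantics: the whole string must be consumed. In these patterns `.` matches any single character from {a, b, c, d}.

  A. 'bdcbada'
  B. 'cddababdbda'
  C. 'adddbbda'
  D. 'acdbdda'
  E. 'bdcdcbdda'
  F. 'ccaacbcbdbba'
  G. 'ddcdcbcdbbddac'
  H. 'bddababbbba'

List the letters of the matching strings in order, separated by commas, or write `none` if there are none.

A, B, E, H

A → match
B → match
C → no match
D → no match
E → match
F → no match
G → no match — must end with 'a'
H → match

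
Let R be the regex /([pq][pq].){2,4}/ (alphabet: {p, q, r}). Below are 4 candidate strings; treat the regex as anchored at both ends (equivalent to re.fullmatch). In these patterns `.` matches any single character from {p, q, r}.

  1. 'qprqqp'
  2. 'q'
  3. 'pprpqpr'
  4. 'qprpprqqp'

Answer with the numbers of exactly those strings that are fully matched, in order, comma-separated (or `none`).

1, 4

1 → match
2 → no match
3 → no match
4 → match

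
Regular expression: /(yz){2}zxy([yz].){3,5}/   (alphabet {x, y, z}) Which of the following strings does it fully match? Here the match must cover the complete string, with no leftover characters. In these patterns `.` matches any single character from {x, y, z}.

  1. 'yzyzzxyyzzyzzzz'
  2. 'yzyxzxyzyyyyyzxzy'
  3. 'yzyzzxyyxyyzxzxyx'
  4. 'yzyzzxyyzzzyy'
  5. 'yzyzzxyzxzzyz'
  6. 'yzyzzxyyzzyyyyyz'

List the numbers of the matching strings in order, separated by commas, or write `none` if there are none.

1, 3, 4, 5

1 → match
2 → no match
3 → match
4 → match
5 → match
6 → no match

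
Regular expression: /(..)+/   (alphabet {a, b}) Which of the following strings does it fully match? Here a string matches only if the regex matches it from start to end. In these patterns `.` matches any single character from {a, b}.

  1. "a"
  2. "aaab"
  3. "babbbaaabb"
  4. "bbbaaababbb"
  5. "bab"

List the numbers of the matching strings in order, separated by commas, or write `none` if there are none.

2, 3

1. "a" → no match
2. "aaab" → match
3. "babbbaaabb" → match
4. "bbbaaababbb" → no match
5. "bab" → no match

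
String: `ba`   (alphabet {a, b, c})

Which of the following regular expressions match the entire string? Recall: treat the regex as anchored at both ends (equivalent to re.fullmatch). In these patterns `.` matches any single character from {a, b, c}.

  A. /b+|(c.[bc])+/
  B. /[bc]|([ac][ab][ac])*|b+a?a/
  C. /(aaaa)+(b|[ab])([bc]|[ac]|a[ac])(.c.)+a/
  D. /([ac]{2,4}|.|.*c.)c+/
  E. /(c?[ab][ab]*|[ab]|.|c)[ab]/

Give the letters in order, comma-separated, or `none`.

A → no match
B → match
C → no match — must start with `aaaa`
D → no match — must end with `c`
E → match

B, E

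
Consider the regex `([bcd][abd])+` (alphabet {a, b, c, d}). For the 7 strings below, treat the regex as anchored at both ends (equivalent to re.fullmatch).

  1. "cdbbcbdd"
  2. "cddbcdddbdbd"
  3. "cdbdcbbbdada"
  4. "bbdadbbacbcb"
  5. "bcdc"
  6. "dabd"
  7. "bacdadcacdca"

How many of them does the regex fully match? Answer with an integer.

1 → match
2 → match
3 → match
4 → match
5 → no match
6 → match
7 → no match
Total matched: 5

5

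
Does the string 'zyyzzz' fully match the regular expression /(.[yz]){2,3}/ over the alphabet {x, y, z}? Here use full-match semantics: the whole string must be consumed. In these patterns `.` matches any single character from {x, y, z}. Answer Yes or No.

Yes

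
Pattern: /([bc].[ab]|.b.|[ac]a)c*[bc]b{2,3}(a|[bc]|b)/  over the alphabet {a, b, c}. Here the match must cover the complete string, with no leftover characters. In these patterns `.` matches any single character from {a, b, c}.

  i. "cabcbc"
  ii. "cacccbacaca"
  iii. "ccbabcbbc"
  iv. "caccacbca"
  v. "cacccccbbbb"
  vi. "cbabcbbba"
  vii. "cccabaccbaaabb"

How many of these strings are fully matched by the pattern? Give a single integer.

i → no match
ii → no match
iii → no match
iv → no match
v → match
vi → no match
vii → no match
Total matched: 1

1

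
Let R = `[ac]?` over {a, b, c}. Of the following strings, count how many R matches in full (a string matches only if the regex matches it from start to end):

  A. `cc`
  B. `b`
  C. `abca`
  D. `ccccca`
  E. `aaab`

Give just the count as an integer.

0

A. `cc` → no match
B. `b` → no match
C. `abca` → no match
D. `ccccca` → no match
E. `aaab` → no match
Total matched: 0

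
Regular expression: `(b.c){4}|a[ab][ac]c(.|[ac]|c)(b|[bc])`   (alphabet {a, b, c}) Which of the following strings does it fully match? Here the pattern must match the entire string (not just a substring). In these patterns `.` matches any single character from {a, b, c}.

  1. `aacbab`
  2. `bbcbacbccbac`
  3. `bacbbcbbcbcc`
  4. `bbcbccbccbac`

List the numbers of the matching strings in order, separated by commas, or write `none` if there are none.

2, 3, 4

1 → no match
2 → match
3 → match
4 → match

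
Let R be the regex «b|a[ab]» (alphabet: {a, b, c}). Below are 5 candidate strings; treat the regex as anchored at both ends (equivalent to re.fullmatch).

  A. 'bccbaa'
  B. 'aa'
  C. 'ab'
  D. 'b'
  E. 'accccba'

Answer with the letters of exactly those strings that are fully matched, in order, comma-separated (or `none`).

B, C, D

A. 'bccbaa' → no match
B. 'aa' → match
C. 'ab' → match
D. 'b' → match
E. 'accccba' → no match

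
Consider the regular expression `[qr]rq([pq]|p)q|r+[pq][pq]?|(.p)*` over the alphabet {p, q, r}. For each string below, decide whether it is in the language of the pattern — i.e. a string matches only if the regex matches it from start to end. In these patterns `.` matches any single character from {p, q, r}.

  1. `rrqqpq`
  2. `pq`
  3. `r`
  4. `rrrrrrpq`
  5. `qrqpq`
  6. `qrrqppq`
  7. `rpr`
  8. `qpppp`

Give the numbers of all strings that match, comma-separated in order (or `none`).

4, 5

1 → no match
2 → no match
3 → no match
4 → match
5 → match
6 → no match
7 → no match
8 → no match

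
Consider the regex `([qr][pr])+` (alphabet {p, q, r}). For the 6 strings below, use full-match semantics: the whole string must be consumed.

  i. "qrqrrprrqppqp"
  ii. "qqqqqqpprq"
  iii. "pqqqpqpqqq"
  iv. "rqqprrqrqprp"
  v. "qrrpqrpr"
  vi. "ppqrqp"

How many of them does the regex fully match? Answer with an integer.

0

i → no match
ii. "qqqqqqpprq" → no match
iii. "pqqqpqpqqq" → no match
iv. "rqqprrqrqprp" → no match
v. "qrrpqrpr" → no match
vi. "ppqrqp" → no match
Total matched: 0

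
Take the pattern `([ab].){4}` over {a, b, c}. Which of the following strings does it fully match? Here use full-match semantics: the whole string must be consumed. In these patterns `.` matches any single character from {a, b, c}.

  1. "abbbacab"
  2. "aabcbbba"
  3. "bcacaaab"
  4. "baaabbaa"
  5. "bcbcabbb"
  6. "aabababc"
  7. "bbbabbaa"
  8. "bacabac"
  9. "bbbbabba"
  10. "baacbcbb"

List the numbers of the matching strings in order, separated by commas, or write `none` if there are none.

1, 2, 3, 4, 5, 6, 7, 9, 10

1. "abbbacab" → match
2. "aabcbbba" → match
3. "bcacaaab" → match
4. "baaabbaa" → match
5. "bcbcabbb" → match
6. "aabababc" → match
7. "bbbabbaa" → match
8. "bacabac" → no match
9. "bbbbabba" → match
10. "baacbcbb" → match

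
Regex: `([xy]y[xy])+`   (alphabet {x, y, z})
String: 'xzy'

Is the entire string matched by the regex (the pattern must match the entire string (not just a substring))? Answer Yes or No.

No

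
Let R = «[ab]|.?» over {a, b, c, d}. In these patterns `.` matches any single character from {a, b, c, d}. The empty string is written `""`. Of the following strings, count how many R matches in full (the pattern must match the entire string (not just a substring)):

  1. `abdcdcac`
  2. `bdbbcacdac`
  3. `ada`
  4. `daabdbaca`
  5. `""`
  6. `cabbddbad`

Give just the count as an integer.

1

1. `abdcdcac` → no match
2. `bdbbcacdac` → no match
3. `ada` → no match
4. `daabdbaca` → no match
5. `""` → match
6. `cabbddbad` → no match
Total matched: 1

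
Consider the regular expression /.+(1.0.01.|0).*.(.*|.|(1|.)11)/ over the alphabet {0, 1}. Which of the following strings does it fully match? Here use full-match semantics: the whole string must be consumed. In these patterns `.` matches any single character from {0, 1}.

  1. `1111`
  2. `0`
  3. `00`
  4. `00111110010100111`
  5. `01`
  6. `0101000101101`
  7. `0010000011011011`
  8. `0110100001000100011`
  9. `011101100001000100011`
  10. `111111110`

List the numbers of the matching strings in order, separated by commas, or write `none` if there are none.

4, 6, 7, 8, 9

1. `1111` → no match
2. `0` → no match
3. `00` → no match
4 → match
5. `01` → no match
6 → match
7 → match
8 → match
9 → match
10. `111111110` → no match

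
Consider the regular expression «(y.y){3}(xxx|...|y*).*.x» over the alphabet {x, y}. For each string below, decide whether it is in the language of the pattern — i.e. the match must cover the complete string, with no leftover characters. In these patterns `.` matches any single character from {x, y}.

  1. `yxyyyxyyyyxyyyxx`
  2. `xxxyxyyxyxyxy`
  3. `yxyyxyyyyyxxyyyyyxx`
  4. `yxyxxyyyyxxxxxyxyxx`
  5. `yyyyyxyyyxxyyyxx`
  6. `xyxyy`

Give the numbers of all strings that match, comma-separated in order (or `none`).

3

1 → no match
2 → no match — must start with `y`
3 → match
4 → no match
5 → no match
6 → no match — must start with `y`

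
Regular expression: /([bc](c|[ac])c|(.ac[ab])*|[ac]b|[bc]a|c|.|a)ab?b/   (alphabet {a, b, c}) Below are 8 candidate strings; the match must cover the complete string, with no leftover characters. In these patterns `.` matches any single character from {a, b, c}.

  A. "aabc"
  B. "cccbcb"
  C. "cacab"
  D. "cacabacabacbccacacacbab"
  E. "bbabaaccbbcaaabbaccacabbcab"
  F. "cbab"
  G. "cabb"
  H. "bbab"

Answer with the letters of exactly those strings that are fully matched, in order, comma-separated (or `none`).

A → no match — must end with "b"
B → no match
C → match
D → no match
E → no match
F → match
G → match
H → no match

C, F, G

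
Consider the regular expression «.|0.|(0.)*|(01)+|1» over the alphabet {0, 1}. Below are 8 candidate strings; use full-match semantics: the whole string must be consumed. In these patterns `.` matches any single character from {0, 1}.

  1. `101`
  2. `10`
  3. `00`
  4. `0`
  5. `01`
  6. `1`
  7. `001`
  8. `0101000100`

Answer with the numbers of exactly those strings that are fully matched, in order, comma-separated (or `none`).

1. `101` → no match
2. `10` → no match
3. `00` → match
4. `0` → match
5. `01` → match
6. `1` → match
7. `001` → no match
8. `0101000100` → match

3, 4, 5, 6, 8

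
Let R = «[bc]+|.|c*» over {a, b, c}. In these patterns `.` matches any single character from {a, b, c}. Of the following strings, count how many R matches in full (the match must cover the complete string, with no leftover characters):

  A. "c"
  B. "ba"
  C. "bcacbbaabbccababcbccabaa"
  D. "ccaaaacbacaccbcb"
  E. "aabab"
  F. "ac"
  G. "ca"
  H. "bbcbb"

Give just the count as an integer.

A → match
B → no match
C → no match
D → no match
E → no match
F → no match
G → no match
H → match
Total matched: 2

2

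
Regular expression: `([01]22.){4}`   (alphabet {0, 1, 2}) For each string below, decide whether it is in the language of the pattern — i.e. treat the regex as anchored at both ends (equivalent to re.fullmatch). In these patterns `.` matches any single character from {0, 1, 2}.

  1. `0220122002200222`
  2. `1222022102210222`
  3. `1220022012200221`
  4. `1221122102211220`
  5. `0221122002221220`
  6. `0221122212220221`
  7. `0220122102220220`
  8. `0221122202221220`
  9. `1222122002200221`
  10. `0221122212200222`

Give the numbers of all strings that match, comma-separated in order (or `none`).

1 → match
2 → match
3 → match
4 → match
5 → match
6 → match
7 → match
8 → match
9 → match
10 → match

1, 2, 3, 4, 5, 6, 7, 8, 9, 10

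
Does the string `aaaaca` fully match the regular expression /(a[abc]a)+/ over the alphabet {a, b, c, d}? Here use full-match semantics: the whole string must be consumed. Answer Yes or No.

Yes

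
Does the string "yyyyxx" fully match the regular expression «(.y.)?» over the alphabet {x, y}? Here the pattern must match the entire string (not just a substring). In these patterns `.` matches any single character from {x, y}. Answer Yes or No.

No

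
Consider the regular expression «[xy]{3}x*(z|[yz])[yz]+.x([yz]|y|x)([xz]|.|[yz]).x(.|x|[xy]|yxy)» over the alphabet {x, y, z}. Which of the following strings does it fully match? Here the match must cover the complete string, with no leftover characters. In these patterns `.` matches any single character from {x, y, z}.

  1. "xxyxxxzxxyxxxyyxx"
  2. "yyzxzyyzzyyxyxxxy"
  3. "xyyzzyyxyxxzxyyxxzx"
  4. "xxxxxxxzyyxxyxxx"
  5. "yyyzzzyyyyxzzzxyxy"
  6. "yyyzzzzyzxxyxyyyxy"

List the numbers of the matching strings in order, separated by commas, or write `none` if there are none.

1 → no match
2 → no match
3 → no match
4 → match
5 → match
6 → no match

4, 5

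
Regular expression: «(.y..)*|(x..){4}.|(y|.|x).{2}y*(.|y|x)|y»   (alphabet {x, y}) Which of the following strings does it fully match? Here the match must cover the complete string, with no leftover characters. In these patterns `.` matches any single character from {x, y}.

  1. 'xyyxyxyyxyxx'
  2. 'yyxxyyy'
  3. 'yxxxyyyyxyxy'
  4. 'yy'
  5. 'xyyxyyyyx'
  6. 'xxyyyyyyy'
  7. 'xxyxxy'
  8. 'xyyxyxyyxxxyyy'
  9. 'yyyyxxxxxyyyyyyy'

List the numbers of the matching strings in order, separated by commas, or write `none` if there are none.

6

1 → no match
2 → no match
3 → no match
4 → no match
5 → no match
6 → match
7 → no match
8 → no match
9 → no match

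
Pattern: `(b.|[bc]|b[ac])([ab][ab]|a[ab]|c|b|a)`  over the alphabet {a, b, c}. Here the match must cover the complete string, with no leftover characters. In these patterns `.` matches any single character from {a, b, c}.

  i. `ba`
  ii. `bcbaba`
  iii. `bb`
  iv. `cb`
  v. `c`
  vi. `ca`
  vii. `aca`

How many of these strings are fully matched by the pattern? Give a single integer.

i → match
ii → no match
iii → match
iv → match
v → no match
vi → match
vii → no match
Total matched: 4

4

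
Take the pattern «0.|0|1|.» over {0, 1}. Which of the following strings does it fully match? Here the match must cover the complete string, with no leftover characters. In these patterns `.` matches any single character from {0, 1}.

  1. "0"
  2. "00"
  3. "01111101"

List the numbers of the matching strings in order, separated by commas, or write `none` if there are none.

1, 2

1. "0" → match
2. "00" → match
3. "01111101" → no match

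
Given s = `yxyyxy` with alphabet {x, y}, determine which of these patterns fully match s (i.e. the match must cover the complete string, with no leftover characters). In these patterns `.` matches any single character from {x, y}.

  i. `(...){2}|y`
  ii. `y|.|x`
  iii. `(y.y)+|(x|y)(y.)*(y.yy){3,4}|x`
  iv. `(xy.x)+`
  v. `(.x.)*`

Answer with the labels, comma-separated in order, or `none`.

i, iii, v

i → match
ii → no match
iii → match
iv → no match — must start with `xy`
v → match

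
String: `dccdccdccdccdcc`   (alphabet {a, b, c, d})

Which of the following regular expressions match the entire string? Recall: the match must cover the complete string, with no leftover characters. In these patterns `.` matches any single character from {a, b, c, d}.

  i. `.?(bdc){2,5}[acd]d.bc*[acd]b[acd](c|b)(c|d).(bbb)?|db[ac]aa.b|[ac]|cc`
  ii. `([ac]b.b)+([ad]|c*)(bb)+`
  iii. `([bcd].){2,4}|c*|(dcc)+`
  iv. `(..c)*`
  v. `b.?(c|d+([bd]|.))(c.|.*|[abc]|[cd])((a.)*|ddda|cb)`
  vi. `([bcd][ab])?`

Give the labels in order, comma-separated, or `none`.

i → no match
ii → no match — must end with `bb`
iii → match
iv → match
v → no match — must start with `b`
vi → no match

iii, iv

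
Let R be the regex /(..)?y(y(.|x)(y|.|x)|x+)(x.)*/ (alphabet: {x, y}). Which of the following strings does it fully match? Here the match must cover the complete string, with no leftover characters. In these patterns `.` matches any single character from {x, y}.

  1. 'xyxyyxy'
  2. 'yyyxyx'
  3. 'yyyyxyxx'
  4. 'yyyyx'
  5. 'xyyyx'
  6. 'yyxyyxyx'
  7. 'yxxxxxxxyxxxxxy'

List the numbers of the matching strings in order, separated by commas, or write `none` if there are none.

1. 'xyxyyxy' → no match
2. 'yyyxyx' → no match
3. 'yyyyxyxx' → match
4. 'yyyyx' → no match
5. 'xyyyx' → no match
6. 'yyxyyxyx' → no match
7 → match

3, 7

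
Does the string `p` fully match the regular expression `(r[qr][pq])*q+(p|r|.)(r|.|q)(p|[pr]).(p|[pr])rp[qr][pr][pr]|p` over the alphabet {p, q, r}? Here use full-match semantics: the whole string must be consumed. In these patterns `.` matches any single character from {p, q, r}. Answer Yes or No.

Yes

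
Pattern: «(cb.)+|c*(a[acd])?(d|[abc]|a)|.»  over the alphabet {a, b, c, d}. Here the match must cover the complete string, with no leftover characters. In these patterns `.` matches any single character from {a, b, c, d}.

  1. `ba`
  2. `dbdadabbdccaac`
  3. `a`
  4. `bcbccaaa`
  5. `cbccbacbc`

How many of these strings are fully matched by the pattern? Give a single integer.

2

1. `ba` → no match
2 → no match
3. `a` → match
4. `bcbccaaa` → no match
5. `cbccbacbc` → match
Total matched: 2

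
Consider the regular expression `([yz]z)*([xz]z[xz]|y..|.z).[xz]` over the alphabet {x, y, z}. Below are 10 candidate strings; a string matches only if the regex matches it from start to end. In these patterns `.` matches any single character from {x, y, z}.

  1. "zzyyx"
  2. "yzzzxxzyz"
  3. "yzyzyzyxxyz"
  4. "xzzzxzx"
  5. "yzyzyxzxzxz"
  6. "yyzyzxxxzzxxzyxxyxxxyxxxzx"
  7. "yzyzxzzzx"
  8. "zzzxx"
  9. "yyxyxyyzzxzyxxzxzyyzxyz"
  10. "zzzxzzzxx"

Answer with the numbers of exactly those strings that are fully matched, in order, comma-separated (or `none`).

1 → no match
2 → no match
3 → match
4 → no match
5 → no match
6 → no match
7 → match
8 → match
9 → no match
10 → no match

3, 7, 8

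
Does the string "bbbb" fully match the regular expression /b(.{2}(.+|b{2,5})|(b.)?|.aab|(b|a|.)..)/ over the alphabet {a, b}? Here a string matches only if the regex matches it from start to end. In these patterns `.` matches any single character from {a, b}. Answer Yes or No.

Yes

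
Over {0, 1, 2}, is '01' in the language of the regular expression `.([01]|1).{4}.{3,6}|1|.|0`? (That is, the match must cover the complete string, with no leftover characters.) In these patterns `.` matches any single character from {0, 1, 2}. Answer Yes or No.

No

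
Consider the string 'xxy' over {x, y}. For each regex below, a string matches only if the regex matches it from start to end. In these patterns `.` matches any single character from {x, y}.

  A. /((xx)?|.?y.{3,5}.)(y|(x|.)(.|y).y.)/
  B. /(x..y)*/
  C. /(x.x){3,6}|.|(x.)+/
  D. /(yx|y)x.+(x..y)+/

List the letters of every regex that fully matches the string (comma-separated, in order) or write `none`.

A → match
B → no match
C → no match
D → no match

A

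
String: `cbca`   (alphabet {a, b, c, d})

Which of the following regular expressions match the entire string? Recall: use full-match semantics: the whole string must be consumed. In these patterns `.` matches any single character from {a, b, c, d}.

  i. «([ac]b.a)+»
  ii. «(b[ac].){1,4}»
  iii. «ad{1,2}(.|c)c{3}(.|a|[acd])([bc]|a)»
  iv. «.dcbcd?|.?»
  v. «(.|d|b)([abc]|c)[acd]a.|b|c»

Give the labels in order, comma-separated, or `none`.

i

i → match
ii → no match — must start with `b`
iii → no match — must start with `ad`
iv → no match
v → no match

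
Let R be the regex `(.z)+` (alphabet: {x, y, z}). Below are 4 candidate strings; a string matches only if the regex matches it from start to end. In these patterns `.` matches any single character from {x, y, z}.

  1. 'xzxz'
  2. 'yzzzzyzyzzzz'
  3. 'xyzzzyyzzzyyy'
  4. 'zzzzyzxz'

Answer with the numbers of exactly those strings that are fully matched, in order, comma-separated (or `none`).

1 → match
2 → no match
3 → no match — must end with 'z'
4 → match

1, 4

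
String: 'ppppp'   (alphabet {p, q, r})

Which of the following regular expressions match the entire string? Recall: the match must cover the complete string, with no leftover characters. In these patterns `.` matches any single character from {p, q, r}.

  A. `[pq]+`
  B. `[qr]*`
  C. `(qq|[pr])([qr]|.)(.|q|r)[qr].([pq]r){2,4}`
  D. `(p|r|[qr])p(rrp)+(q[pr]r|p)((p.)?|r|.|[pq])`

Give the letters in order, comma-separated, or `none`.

A → match
B → no match
C → no match — must end with 'r'
D → no match

A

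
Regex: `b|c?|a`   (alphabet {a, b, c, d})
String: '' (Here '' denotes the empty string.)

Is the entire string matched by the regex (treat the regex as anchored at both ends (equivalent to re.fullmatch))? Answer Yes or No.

Yes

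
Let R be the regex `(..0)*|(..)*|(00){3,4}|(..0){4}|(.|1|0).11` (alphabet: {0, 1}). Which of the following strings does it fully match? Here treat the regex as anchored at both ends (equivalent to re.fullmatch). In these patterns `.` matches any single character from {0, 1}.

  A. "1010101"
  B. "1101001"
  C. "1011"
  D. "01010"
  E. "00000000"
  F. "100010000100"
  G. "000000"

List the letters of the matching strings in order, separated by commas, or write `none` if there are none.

A → no match
B → no match
C → match
D → no match
E → match
F → match
G → match

C, E, F, G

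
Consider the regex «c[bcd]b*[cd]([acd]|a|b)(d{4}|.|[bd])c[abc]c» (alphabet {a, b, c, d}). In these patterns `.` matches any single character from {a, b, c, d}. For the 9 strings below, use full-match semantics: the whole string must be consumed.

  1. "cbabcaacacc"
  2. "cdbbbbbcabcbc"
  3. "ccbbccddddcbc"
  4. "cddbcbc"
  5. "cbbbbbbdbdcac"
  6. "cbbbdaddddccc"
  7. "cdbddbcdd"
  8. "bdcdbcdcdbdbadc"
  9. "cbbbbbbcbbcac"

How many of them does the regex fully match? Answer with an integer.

5

1. "cbabcaacacc" → no match
2 → match
3 → match
4. "cddbcbc" → no match
5 → match
6 → match
7. "cdbddbcdd" → no match — must end with "c"
8 → no match — must start with "c"
9 → match
Total matched: 5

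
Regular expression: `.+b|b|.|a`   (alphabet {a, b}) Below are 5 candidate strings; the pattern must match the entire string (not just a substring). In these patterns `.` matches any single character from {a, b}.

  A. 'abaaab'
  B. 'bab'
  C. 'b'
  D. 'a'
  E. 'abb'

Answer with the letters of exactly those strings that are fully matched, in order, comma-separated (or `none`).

A → match
B → match
C → match
D → match
E → match

A, B, C, D, E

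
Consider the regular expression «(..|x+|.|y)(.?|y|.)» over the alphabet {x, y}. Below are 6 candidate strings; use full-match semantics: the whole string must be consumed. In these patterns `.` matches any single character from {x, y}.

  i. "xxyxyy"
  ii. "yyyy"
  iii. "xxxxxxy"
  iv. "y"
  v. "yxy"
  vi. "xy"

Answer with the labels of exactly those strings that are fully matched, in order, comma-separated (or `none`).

i → no match
ii → no match
iii → match
iv → match
v → match
vi → match

iii, iv, v, vi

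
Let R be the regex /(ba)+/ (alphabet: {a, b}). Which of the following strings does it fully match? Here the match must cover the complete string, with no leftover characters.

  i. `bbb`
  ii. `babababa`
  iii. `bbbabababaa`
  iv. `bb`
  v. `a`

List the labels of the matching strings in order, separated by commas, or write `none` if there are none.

ii

i. `bbb` → no match — must start with `ba`
ii. `babababa` → match
iii. `bbbabababaa` → no match — must start with `ba`
iv. `bb` → no match — must start with `ba`
v. `a` → no match — must start with `ba`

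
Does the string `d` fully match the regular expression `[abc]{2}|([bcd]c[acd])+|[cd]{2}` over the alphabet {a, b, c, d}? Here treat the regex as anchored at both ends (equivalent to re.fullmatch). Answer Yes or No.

No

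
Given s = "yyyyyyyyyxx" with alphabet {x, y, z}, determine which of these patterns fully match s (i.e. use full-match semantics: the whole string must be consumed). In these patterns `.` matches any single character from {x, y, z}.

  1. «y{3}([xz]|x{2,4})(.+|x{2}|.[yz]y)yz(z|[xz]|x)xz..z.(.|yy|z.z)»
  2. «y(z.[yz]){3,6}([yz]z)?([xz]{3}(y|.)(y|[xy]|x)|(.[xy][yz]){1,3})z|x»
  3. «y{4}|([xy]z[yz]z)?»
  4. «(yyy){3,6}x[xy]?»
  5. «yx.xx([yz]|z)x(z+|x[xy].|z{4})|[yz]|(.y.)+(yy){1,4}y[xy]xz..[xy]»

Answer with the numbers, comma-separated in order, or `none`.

4

1 → no match
2 → no match
3 → no match
4 → match
5 → no match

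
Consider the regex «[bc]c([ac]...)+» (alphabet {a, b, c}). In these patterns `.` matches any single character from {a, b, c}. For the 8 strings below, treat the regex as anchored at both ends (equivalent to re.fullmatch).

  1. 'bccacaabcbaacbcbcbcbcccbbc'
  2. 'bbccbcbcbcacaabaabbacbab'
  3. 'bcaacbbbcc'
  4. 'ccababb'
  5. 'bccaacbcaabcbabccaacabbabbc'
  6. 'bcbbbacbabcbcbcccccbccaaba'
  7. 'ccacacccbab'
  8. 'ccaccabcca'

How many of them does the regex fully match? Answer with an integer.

1

1 → match
2 → no match
3 → no match
4 → no match
5 → no match
6 → no match
7 → no match
8 → no match
Total matched: 1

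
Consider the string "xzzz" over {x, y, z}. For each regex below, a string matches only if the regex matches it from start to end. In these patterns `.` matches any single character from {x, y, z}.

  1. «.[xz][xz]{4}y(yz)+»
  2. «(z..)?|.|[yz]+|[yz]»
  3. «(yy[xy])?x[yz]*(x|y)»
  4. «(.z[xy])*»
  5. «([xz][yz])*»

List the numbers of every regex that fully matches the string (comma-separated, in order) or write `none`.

5

1 → no match — must end with "yz"
2 → no match
3 → no match
4 → no match
5 → match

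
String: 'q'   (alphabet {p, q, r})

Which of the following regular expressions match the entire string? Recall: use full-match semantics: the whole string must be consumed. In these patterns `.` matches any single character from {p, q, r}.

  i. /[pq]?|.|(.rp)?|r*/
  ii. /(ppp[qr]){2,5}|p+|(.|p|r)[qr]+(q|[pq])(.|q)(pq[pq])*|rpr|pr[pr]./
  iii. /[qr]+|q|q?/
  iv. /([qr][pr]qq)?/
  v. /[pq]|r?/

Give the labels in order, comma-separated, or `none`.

i → match
ii → no match
iii → match
iv → no match
v → match

i, iii, v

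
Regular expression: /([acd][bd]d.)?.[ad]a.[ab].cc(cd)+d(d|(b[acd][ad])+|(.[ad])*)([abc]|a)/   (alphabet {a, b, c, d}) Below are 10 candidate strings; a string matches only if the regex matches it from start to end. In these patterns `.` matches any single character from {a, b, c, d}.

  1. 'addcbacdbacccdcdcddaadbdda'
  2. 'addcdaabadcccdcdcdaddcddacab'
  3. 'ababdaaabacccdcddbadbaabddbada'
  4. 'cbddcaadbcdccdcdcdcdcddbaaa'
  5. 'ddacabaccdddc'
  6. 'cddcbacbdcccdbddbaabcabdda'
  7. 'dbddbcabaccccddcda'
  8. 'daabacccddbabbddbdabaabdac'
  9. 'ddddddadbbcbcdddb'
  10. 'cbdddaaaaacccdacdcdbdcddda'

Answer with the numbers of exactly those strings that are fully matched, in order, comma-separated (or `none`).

1 → no match
2 → no match
3 → no match
4 → no match
5 → no match
6 → no match
7 → no match
8 → no match
9 → no match
10 → no match

none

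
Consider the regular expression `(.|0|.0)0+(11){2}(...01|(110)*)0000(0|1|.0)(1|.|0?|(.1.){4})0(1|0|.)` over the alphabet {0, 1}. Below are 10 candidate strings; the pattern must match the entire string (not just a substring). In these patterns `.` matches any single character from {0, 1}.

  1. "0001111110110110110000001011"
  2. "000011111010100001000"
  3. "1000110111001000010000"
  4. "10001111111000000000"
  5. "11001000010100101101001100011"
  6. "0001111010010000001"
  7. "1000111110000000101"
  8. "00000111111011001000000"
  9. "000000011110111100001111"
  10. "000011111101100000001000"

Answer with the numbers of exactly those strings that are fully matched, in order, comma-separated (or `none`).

2, 6

1 → no match
2 → match
3 → no match
4 → no match
5 → no match
6 → match
7 → no match
8 → no match
9 → no match
10 → no match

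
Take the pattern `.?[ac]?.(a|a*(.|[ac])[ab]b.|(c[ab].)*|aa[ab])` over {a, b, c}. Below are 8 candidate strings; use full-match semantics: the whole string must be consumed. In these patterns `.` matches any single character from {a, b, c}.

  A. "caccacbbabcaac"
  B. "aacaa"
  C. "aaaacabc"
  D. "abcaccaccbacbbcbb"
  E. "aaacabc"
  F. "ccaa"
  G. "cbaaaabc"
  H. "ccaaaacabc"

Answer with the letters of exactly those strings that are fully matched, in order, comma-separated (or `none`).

B, C, D, E, F, G, H

A → no match
B → match
C → match
D → match
E → match
F → match
G → match
H → match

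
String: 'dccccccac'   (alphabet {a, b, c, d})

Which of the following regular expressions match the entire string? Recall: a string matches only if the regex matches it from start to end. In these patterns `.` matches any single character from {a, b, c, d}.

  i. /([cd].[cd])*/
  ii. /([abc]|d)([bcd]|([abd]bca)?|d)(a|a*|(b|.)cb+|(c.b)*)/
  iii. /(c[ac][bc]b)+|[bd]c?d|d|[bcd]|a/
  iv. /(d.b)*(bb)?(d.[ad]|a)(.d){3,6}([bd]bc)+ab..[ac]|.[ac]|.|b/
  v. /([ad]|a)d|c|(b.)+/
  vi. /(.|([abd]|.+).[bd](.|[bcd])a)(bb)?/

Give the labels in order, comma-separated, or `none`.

i → match
ii → no match
iii → no match
iv → no match
v → no match
vi → no match

i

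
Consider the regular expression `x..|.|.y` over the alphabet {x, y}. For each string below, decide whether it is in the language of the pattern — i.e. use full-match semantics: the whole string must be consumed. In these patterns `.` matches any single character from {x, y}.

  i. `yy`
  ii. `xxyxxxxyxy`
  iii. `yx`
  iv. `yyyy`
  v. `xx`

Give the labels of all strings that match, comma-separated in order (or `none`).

i → match
ii → no match
iii → no match
iv → no match
v → no match

i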